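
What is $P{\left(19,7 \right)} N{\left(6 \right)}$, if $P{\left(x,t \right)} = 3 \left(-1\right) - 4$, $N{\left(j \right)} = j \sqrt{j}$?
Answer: $- 42 \sqrt{6} \approx -102.88$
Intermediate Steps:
$N{\left(j \right)} = j^{\frac{3}{2}}$
$P{\left(x,t \right)} = -7$ ($P{\left(x,t \right)} = -3 - 4 = -7$)
$P{\left(19,7 \right)} N{\left(6 \right)} = - 7 \cdot 6^{\frac{3}{2}} = - 7 \cdot 6 \sqrt{6} = - 42 \sqrt{6}$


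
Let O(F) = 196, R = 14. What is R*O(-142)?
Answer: 2744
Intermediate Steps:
R*O(-142) = 14*196 = 2744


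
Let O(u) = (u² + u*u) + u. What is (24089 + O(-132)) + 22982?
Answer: 81787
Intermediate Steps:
O(u) = u + 2*u² (O(u) = (u² + u²) + u = 2*u² + u = u + 2*u²)
(24089 + O(-132)) + 22982 = (24089 - 132*(1 + 2*(-132))) + 22982 = (24089 - 132*(1 - 264)) + 22982 = (24089 - 132*(-263)) + 22982 = (24089 + 34716) + 22982 = 58805 + 22982 = 81787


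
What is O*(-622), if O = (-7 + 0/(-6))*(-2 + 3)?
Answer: 4354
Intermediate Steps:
O = -7 (O = (-7 + 0*(-1/6))*1 = (-7 + 0)*1 = -7*1 = -7)
O*(-622) = -7*(-622) = 4354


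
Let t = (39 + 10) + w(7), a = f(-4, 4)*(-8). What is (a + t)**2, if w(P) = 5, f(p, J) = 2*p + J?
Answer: 7396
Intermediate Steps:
f(p, J) = J + 2*p
a = 32 (a = (4 + 2*(-4))*(-8) = (4 - 8)*(-8) = -4*(-8) = 32)
t = 54 (t = (39 + 10) + 5 = 49 + 5 = 54)
(a + t)**2 = (32 + 54)**2 = 86**2 = 7396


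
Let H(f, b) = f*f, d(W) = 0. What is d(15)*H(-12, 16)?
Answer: 0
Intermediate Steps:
H(f, b) = f²
d(15)*H(-12, 16) = 0*(-12)² = 0*144 = 0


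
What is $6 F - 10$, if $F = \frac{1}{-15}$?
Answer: $- \frac{52}{5} \approx -10.4$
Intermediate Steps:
$F = - \frac{1}{15} \approx -0.066667$
$6 F - 10 = 6 \left(- \frac{1}{15}\right) - 10 = - \frac{2}{5} - 10 = - \frac{52}{5}$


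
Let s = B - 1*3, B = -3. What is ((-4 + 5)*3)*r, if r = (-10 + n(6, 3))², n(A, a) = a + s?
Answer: 507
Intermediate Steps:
s = -6 (s = -3 - 1*3 = -3 - 3 = -6)
n(A, a) = -6 + a (n(A, a) = a - 6 = -6 + a)
r = 169 (r = (-10 + (-6 + 3))² = (-10 - 3)² = (-13)² = 169)
((-4 + 5)*3)*r = ((-4 + 5)*3)*169 = (1*3)*169 = 3*169 = 507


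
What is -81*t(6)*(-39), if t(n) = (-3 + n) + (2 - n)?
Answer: -3159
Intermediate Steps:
t(n) = -1
-81*t(6)*(-39) = -81*(-1)*(-39) = 81*(-39) = -3159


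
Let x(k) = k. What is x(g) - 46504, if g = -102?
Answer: -46606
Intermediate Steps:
x(g) - 46504 = -102 - 46504 = -46606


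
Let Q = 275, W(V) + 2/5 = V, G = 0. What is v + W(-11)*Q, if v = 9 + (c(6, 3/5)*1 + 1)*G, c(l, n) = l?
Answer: -3126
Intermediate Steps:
W(V) = -⅖ + V
v = 9 (v = 9 + (6*1 + 1)*0 = 9 + (6 + 1)*0 = 9 + 7*0 = 9 + 0 = 9)
v + W(-11)*Q = 9 + (-⅖ - 11)*275 = 9 - 57/5*275 = 9 - 3135 = -3126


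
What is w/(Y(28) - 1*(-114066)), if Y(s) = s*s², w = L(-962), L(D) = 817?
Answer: 817/136018 ≈ 0.0060066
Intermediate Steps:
w = 817
Y(s) = s³
w/(Y(28) - 1*(-114066)) = 817/(28³ - 1*(-114066)) = 817/(21952 + 114066) = 817/136018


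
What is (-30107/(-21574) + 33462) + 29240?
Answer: 8402255/134 ≈ 62703.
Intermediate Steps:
(-30107/(-21574) + 33462) + 29240 = (-30107*(-1/21574) + 33462) + 29240 = (187/134 + 33462) + 29240 = 4484095/134 + 29240 = 8402255/134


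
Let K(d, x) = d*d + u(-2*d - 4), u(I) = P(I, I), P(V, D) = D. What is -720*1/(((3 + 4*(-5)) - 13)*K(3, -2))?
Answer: -24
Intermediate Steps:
u(I) = I
K(d, x) = -4 + d² - 2*d (K(d, x) = d*d + (-2*d - 4) = d² + (-4 - 2*d) = -4 + d² - 2*d)
-720*1/(((3 + 4*(-5)) - 13)*K(3, -2)) = -720*1/(((3 + 4*(-5)) - 13)*(-4 + 3² - 2*3)) = -720*1/(((3 - 20) - 13)*(-4 + 9 - 6)) = -720*(-1/(-17 - 13)) = -720/((-1*(-30))) = -720/30 = -720*1/30 = -24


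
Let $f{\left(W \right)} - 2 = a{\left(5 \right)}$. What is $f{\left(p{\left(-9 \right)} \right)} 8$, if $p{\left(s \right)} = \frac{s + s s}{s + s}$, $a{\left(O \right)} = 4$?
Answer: $48$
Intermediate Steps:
$p{\left(s \right)} = \frac{s + s^{2}}{2 s}$
$f{\left(W \right)} = 6$ ($f{\left(W \right)} = 2 + 4 = 6$)
$f{\left(p{\left(-9 \right)} \right)} 8 = 6 \cdot 8 = 48$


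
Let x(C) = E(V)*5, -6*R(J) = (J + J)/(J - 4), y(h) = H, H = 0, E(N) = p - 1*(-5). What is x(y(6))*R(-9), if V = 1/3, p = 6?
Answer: -165/13 ≈ -12.692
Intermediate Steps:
V = ⅓ ≈ 0.33333
E(N) = 11 (E(N) = 6 - 1*(-5) = 6 + 5 = 11)
y(h) = 0
R(J) = -J/(3*(-4 + J)) (R(J) = -(J + J)/(6*(J - 4)) = -2*J/(6*(-4 + J)) = -J/(3*(-4 + J)))
x(C) = 55 (x(C) = 11*5 = 55)
x(y(6))*R(-9) = 55*(-1*(-9)/(-12 + 3*(-9))) = 55*(-1*(-9)/(-12 - 27)) = 55*(-1*(-9)/(-39)) = 55*(-1*(-9)*(-1/39)) = 55*(-3/13) = -165/13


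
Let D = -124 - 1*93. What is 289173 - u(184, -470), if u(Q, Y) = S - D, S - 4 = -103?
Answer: 289055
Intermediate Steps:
S = -99 (S = 4 - 103 = -99)
D = -217 (D = -124 - 93 = -217)
u(Q, Y) = 118 (u(Q, Y) = -99 - 1*(-217) = -99 + 217 = 118)
289173 - u(184, -470) = 289173 - 1*118 = 289173 - 118 = 289055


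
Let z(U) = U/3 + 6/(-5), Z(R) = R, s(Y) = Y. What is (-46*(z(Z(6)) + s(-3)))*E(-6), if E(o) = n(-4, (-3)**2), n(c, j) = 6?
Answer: 3036/5 ≈ 607.20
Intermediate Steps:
E(o) = 6
z(U) = -6/5 + U/3 (z(U) = U*(1/3) + 6*(-1/5) = U/3 - 6/5 = -6/5 + U/3)
(-46*(z(Z(6)) + s(-3)))*E(-6) = -46*((-6/5 + (1/3)*6) - 3)*6 = -46*((-6/5 + 2) - 3)*6 = -46*(4/5 - 3)*6 = -46*(-11/5)*6 = (506/5)*6 = 3036/5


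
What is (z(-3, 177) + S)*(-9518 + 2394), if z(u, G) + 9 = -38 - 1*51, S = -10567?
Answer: 75977460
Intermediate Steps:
z(u, G) = -98 (z(u, G) = -9 + (-38 - 1*51) = -9 + (-38 - 51) = -9 - 89 = -98)
(z(-3, 177) + S)*(-9518 + 2394) = (-98 - 10567)*(-9518 + 2394) = -10665*(-7124) = 75977460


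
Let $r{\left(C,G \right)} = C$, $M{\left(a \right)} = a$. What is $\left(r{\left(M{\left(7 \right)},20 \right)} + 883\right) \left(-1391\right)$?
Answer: $-1237990$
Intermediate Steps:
$\left(r{\left(M{\left(7 \right)},20 \right)} + 883\right) \left(-1391\right) = \left(7 + 883\right) \left(-1391\right) = 890 \left(-1391\right) = -1237990$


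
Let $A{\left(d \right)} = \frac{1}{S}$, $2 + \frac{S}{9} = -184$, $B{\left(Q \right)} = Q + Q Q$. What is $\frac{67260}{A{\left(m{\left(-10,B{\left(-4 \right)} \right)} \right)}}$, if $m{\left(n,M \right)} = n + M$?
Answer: $-112593240$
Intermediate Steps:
$B{\left(Q \right)} = Q + Q^{2}$
$S = -1674$ ($S = -18 + 9 \left(-184\right) = -18 - 1656 = -1674$)
$m{\left(n,M \right)} = M + n$
$A{\left(d \right)} = - \frac{1}{1674}$ ($A{\left(d \right)} = \frac{1}{-1674} = - \frac{1}{1674}$)
$\frac{67260}{A{\left(m{\left(-10,B{\left(-4 \right)} \right)} \right)}} = \frac{67260}{- \frac{1}{1674}} = 67260 \left(-1674\right) = -112593240$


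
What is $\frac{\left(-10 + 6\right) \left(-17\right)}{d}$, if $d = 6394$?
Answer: $\frac{34}{3197} \approx 0.010635$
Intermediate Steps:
$\frac{\left(-10 + 6\right) \left(-17\right)}{d} = \frac{\left(-10 + 6\right) \left(-17\right)}{6394} = \left(-4\right) \left(-17\right) \frac{1}{6394} = 68 \cdot \frac{1}{6394} = \frac{34}{3197}$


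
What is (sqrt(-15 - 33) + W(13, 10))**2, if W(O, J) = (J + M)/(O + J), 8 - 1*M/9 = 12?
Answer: -24716/529 - 208*I*sqrt(3)/23 ≈ -46.722 - 15.664*I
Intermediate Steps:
M = -36 (M = 72 - 9*12 = 72 - 108 = -36)
W(O, J) = (-36 + J)/(J + O) (W(O, J) = (J - 36)/(O + J) = (-36 + J)/(J + O))
(sqrt(-15 - 33) + W(13, 10))**2 = (sqrt(-15 - 33) + (-36 + 10)/(10 + 13))**2 = (sqrt(-48) - 26/23)**2 = (4*I*sqrt(3) + (1/23)*(-26))**2 = (4*I*sqrt(3) - 26/23)**2 = (-26/23 + 4*I*sqrt(3))**2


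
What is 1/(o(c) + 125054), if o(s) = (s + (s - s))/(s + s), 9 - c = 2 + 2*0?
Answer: 2/250109 ≈ 7.9965e-6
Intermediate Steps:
c = 7 (c = 9 - (2 + 2*0) = 9 - (2 + 0) = 9 - 1*2 = 9 - 2 = 7)
o(s) = 1/2 (o(s) = (s + 0)/((2*s)) = s*(1/(2*s)) = 1/2)
1/(o(c) + 125054) = 1/(1/2 + 125054) = 1/(250109/2) = 2/250109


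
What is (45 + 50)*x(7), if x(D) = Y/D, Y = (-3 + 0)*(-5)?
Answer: 1425/7 ≈ 203.57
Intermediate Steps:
Y = 15 (Y = -3*(-5) = 15)
x(D) = 15/D
(45 + 50)*x(7) = (45 + 50)*(15/7) = 95*(15*(1/7)) = 95*(15/7) = 1425/7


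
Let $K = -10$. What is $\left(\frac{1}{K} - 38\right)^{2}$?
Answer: $\frac{145161}{100} \approx 1451.6$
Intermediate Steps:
$\left(\frac{1}{K} - 38\right)^{2} = \left(\frac{1}{-10} - 38\right)^{2} = \left(- \frac{1}{10} - 38\right)^{2} = \left(- \frac{381}{10}\right)^{2} = \frac{145161}{100}$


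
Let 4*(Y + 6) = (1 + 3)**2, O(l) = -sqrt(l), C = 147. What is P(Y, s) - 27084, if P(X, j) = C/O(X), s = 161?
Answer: -27084 + 147*I*sqrt(2)/2 ≈ -27084.0 + 103.94*I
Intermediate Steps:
Y = -2 (Y = -6 + (1 + 3)**2/4 = -6 + (1/4)*4**2 = -6 + (1/4)*16 = -6 + 4 = -2)
P(X, j) = -147/sqrt(X) (P(X, j) = 147/((-sqrt(X))) = 147*(-1/sqrt(X)) = -147/sqrt(X))
P(Y, s) - 27084 = -(-147)*I*sqrt(2)/2 - 27084 = 147*I*sqrt(2)/2 - 27084 = -27084 + 147*I*sqrt(2)/2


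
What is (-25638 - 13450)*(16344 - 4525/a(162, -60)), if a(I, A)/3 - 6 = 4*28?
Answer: -112988769544/177 ≈ -6.3835e+8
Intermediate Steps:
a(I, A) = 354 (a(I, A) = 18 + 3*(4*28) = 18 + 3*112 = 18 + 336 = 354)
(-25638 - 13450)*(16344 - 4525/a(162, -60)) = (-25638 - 13450)*(16344 - 4525/354) = -39088*(16344 - 4525*1/354) = -39088*(16344 - 4525/354) = -39088*5781251/354 = -112988769544/177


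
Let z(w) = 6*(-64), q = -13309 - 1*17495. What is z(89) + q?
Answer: -31188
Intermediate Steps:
q = -30804 (q = -13309 - 17495 = -30804)
z(w) = -384
z(89) + q = -384 - 30804 = -31188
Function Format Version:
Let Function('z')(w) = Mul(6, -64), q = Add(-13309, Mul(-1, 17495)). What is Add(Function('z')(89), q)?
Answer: -31188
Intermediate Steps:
q = -30804 (q = Add(-13309, -17495) = -30804)
Function('z')(w) = -384
Add(Function('z')(89), q) = Add(-384, -30804) = -31188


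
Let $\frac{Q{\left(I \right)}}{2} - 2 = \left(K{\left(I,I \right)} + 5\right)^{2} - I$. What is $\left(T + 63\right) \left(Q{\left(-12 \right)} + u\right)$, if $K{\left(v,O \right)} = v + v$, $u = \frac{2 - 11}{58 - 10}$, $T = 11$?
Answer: $\frac{443889}{8} \approx 55486.0$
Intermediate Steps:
$u = - \frac{3}{16}$ ($u = - \frac{9}{48} = \left(-9\right) \frac{1}{48} = - \frac{3}{16} \approx -0.1875$)
$K{\left(v,O \right)} = 2 v$
$Q{\left(I \right)} = 4 - 2 I + 2 \left(5 + 2 I\right)^{2}$ ($Q{\left(I \right)} = 4 + 2 \left(\left(2 I + 5\right)^{2} - I\right) = 4 + 2 \left(\left(5 + 2 I\right)^{2} - I\right) = 4 - \left(- 2 \left(5 + 2 I\right)^{2} + 2 I\right) = 4 - 2 I + 2 \left(5 + 2 I\right)^{2}$)
$\left(T + 63\right) \left(Q{\left(-12 \right)} + u\right) = \left(11 + 63\right) \left(\left(54 + 8 \left(-12\right)^{2} + 38 \left(-12\right)\right) - \frac{3}{16}\right) = 74 \left(\left(54 + 8 \cdot 144 - 456\right) - \frac{3}{16}\right) = 74 \left(\left(54 + 1152 - 456\right) - \frac{3}{16}\right) = 74 \left(750 - \frac{3}{16}\right) = 74 \cdot \frac{11997}{16} = \frac{443889}{8}$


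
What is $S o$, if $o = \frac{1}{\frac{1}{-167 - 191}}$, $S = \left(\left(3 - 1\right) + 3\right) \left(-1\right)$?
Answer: $1790$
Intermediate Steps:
$S = -5$ ($S = \left(\left(3 - 1\right) + 3\right) \left(-1\right) = \left(2 + 3\right) \left(-1\right) = 5 \left(-1\right) = -5$)
$o = -358$ ($o = \frac{1}{\frac{1}{-358}} = \frac{1}{- \frac{1}{358}} = -358$)
$S o = \left(-5\right) \left(-358\right) = 1790$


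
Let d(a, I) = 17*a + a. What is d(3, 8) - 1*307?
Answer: -253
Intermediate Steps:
d(a, I) = 18*a
d(3, 8) - 1*307 = 18*3 - 1*307 = 54 - 307 = -253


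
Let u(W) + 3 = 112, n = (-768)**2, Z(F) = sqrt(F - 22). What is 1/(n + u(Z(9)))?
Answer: 1/589933 ≈ 1.6951e-6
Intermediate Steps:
Z(F) = sqrt(-22 + F)
n = 589824
u(W) = 109 (u(W) = -3 + 112 = 109)
1/(n + u(Z(9))) = 1/(589824 + 109) = 1/589933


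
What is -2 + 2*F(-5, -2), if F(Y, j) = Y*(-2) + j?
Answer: 14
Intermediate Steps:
F(Y, j) = j - 2*Y (F(Y, j) = -2*Y + j = j - 2*Y)
-2 + 2*F(-5, -2) = -2 + 2*(-2 - 2*(-5)) = -2 + 2*(-2 + 10) = -2 + 2*8 = -2 + 16 = 14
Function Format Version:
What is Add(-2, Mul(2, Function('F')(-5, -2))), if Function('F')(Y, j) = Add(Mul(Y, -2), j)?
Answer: 14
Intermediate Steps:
Function('F')(Y, j) = Add(j, Mul(-2, Y)) (Function('F')(Y, j) = Add(Mul(-2, Y), j) = Add(j, Mul(-2, Y)))
Add(-2, Mul(2, Function('F')(-5, -2))) = Add(-2, Mul(2, Add(-2, Mul(-2, -5)))) = Add(-2, Mul(2, Add(-2, 10))) = Add(-2, Mul(2, 8)) = Add(-2, 16) = 14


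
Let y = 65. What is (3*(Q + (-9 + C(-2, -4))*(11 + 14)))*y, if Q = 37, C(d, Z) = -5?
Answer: -61035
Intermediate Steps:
(3*(Q + (-9 + C(-2, -4))*(11 + 14)))*y = (3*(37 + (-9 - 5)*(11 + 14)))*65 = (3*(37 - 14*25))*65 = (3*(37 - 350))*65 = (3*(-313))*65 = -939*65 = -61035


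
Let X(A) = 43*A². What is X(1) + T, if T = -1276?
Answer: -1233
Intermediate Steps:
X(1) + T = 43*1² - 1276 = 43*1 - 1276 = 43 - 1276 = -1233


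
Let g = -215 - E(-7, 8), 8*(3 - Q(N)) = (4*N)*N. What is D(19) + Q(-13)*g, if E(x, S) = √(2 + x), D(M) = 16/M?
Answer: 665887/38 + 163*I*√5/2 ≈ 17523.0 + 182.24*I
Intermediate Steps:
Q(N) = 3 - N²/2 (Q(N) = 3 - 4*N*N/8 = 3 - N²/2)
g = -215 - I*√5 (g = -215 - √(2 - 7) = -215 - √(-5) = -215 - I*√5 ≈ -215.0 - 2.2361*I)
D(19) + Q(-13)*g = 16/19 + (3 - ½*(-13)²)*(-215 - I*√5) = 16*(1/19) + (3 - ½*169)*(-215 - I*√5) = 16/19 + (3 - 169/2)*(-215 - I*√5) = 16/19 - 163*(-215 - I*√5)/2 = 16/19 + (35045/2 + 163*I*√5/2) = 665887/38 + 163*I*√5/2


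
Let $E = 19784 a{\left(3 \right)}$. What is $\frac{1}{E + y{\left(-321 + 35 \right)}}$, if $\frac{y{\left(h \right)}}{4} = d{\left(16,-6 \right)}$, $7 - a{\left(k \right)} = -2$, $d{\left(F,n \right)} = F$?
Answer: $\frac{1}{178120} \approx 5.6142 \cdot 10^{-6}$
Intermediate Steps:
$a{\left(k \right)} = 9$ ($a{\left(k \right)} = 7 - -2 = 7 + 2 = 9$)
$y{\left(h \right)} = 64$ ($y{\left(h \right)} = 4 \cdot 16 = 64$)
$E = 178056$ ($E = 19784 \cdot 9 = 178056$)
$\frac{1}{E + y{\left(-321 + 35 \right)}} = \frac{1}{178056 + 64} = \frac{1}{178120}$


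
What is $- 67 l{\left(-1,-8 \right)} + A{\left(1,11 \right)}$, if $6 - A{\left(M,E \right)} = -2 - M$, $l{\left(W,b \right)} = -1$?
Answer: $76$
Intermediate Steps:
$A{\left(M,E \right)} = 8 + M$ ($A{\left(M,E \right)} = 6 - \left(-2 - M\right) = 6 + \left(2 + M\right) = 8 + M$)
$- 67 l{\left(-1,-8 \right)} + A{\left(1,11 \right)} = \left(-67\right) \left(-1\right) + \left(8 + 1\right) = 67 + 9 = 76$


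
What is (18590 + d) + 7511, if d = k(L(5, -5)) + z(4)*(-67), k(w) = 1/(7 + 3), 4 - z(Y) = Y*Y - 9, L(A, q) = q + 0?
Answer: 263021/10 ≈ 26302.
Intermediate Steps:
L(A, q) = q
z(Y) = 13 - Y² (z(Y) = 4 - (Y*Y - 9) = 4 - (Y² - 9) = 4 - (-9 + Y²) = 4 + (9 - Y²) = 13 - Y²)
k(w) = ⅒ (k(w) = 1/10 = ⅒)
d = 2011/10 (d = ⅒ + (13 - 1*4²)*(-67) = ⅒ + (13 - 1*16)*(-67) = ⅒ + (13 - 16)*(-67) = ⅒ - 3*(-67) = ⅒ + 201 = 2011/10 ≈ 201.10)
(18590 + d) + 7511 = (18590 + 2011/10) + 7511 = 187911/10 + 7511 = 263021/10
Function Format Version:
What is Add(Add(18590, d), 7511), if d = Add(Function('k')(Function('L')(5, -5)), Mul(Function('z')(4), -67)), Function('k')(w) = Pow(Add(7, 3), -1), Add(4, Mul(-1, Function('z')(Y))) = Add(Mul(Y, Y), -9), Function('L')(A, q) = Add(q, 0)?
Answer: Rational(263021, 10) ≈ 26302.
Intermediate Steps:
Function('L')(A, q) = q
Function('z')(Y) = Add(13, Mul(-1, Pow(Y, 2))) (Function('z')(Y) = Add(4, Mul(-1, Add(Mul(Y, Y), -9))) = Add(4, Mul(-1, Add(Pow(Y, 2), -9))) = Add(4, Mul(-1, Add(-9, Pow(Y, 2)))) = Add(4, Add(9, Mul(-1, Pow(Y, 2)))) = Add(13, Mul(-1, Pow(Y, 2))))
Function('k')(w) = Rational(1, 10) (Function('k')(w) = Pow(10, -1) = Rational(1, 10))
d = Rational(2011, 10) (d = Add(Rational(1, 10), Mul(Add(13, Mul(-1, Pow(4, 2))), -67)) = Add(Rational(1, 10), Mul(Add(13, Mul(-1, 16)), -67)) = Add(Rational(1, 10), Mul(Add(13, -16), -67)) = Add(Rational(1, 10), Mul(-3, -67)) = Add(Rational(1, 10), 201) = Rational(2011, 10) ≈ 201.10)
Add(Add(18590, d), 7511) = Add(Add(18590, Rational(2011, 10)), 7511) = Add(Rational(187911, 10), 7511) = Rational(263021, 10)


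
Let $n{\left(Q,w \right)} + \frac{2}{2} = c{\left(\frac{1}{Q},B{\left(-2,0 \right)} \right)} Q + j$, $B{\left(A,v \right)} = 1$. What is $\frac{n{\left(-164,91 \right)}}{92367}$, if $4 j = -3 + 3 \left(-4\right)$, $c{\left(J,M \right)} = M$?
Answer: $- \frac{25}{13684} \approx -0.001827$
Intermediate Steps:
$j = - \frac{15}{4}$ ($j = \frac{-3 + 3 \left(-4\right)}{4} = \frac{-3 - 12}{4} = \frac{1}{4} \left(-15\right) = - \frac{15}{4} \approx -3.75$)
$n{\left(Q,w \right)} = - \frac{19}{4} + Q$ ($n{\left(Q,w \right)} = -1 + \left(1 Q - \frac{15}{4}\right) = -1 + \left(Q - \frac{15}{4}\right) = -1 + \left(- \frac{15}{4} + Q\right) = - \frac{19}{4} + Q$)
$\frac{n{\left(-164,91 \right)}}{92367} = \frac{- \frac{19}{4} - 164}{92367} = \left(- \frac{675}{4}\right) \frac{1}{92367} = - \frac{25}{13684}$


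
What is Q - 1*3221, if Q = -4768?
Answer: -7989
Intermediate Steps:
Q - 1*3221 = -4768 - 1*3221 = -4768 - 3221 = -7989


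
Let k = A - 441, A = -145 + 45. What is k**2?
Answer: 292681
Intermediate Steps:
A = -100
k = -541 (k = -100 - 441 = -541)
k**2 = (-541)**2 = 292681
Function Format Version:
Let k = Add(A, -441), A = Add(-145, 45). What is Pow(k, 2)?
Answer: 292681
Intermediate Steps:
A = -100
k = -541 (k = Add(-100, -441) = -541)
Pow(k, 2) = Pow(-541, 2) = 292681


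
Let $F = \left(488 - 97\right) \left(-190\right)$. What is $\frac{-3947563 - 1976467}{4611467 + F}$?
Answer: $- \frac{5924030}{4537177} \approx -1.3057$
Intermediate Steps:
$F = -74290$ ($F = 391 \left(-190\right) = -74290$)
$\frac{-3947563 - 1976467}{4611467 + F} = \frac{-3947563 - 1976467}{4611467 - 74290} = - \frac{5924030}{4537177}$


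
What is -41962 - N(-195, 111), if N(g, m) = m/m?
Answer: -41963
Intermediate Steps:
N(g, m) = 1
-41962 - N(-195, 111) = -41962 - 1*1 = -41962 - 1 = -41963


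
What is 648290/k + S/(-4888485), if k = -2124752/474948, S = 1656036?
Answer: -2986483718979443/20608766430 ≈ -1.4491e+5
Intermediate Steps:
k = -531188/118737 (k = -2124752*1/474948 = -531188/118737 ≈ -4.4736)
648290/k + S/(-4888485) = 648290/(-531188/118737) + 1656036/(-4888485) = 648290*(-118737/531188) + 1656036*(-1/4888485) = -38488004865/265594 - 184004/543165 = -2986483718979443/20608766430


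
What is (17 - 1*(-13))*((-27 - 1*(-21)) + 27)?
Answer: 630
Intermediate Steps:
(17 - 1*(-13))*((-27 - 1*(-21)) + 27) = (17 + 13)*((-27 + 21) + 27) = 30*(-6 + 27) = 30*21 = 630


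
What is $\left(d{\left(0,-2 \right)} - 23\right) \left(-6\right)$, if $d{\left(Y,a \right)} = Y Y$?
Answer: $138$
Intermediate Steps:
$d{\left(Y,a \right)} = Y^{2}$
$\left(d{\left(0,-2 \right)} - 23\right) \left(-6\right) = \left(0^{2} - 23\right) \left(-6\right) = \left(0 - 23\right) \left(-6\right) = \left(-23\right) \left(-6\right) = 138$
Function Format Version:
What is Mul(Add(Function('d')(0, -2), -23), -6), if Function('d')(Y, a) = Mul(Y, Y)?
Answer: 138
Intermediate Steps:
Function('d')(Y, a) = Pow(Y, 2)
Mul(Add(Function('d')(0, -2), -23), -6) = Mul(Add(Pow(0, 2), -23), -6) = Mul(Add(0, -23), -6) = Mul(-23, -6) = 138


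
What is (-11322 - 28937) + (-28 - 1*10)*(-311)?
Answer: -28441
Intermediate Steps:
(-11322 - 28937) + (-28 - 1*10)*(-311) = -40259 + (-28 - 10)*(-311) = -40259 - 38*(-311) = -40259 + 11818 = -28441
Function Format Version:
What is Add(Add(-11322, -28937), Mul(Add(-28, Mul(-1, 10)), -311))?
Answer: -28441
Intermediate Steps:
Add(Add(-11322, -28937), Mul(Add(-28, Mul(-1, 10)), -311)) = Add(-40259, Mul(Add(-28, -10), -311)) = Add(-40259, Mul(-38, -311)) = Add(-40259, 11818) = -28441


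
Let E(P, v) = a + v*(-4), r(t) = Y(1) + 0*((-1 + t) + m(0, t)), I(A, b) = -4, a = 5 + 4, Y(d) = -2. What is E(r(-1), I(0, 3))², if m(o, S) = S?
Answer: 625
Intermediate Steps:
a = 9
r(t) = -2 (r(t) = -2 + 0*((-1 + t) + t) = -2 + 0*(-1 + 2*t) = -2 + 0 = -2)
E(P, v) = 9 - 4*v (E(P, v) = 9 + v*(-4) = 9 - 4*v)
E(r(-1), I(0, 3))² = (9 - 4*(-4))² = (9 + 16)² = 25² = 625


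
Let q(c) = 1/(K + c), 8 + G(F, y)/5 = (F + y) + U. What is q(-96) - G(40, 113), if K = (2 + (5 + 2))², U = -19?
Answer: -9451/15 ≈ -630.07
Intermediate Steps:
K = 81 (K = (2 + 7)² = 9² = 81)
G(F, y) = -135 + 5*F + 5*y (G(F, y) = -40 + 5*((F + y) - 19) = -40 + 5*(-19 + F + y) = -40 + (-95 + 5*F + 5*y) = -135 + 5*F + 5*y)
q(c) = 1/(81 + c)
q(-96) - G(40, 113) = 1/(81 - 96) - (-135 + 5*40 + 5*113) = 1/(-15) - (-135 + 200 + 565) = -1/15 - 1*630 = -1/15 - 630 = -9451/15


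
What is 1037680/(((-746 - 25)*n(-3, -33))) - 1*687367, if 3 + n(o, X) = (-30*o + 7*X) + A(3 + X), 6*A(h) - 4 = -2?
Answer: -76136542809/110767 ≈ -6.8736e+5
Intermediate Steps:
A(h) = ⅓ (A(h) = ⅔ + (⅙)*(-2) = ⅔ - ⅓ = ⅓)
n(o, X) = -8/3 - 30*o + 7*X (n(o, X) = -3 + ((-30*o + 7*X) + ⅓) = -3 + (⅓ - 30*o + 7*X) = -8/3 - 30*o + 7*X)
1037680/(((-746 - 25)*n(-3, -33))) - 1*687367 = 1037680/(((-746 - 25)*(-8/3 - 30*(-3) + 7*(-33)))) - 1*687367 = 1037680/((-771*(-8/3 + 90 - 231))) - 687367 = 1037680/((-771*(-431/3))) - 687367 = 1037680/110767 - 687367 = -76136542809/110767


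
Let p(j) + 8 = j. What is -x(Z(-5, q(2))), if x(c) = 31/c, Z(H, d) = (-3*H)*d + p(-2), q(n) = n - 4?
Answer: 31/40 ≈ 0.77500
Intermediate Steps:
q(n) = -4 + n
p(j) = -8 + j
Z(H, d) = -10 - 3*H*d (Z(H, d) = (-3*H)*d + (-8 - 2) = -3*H*d - 10 = -10 - 3*H*d)
-x(Z(-5, q(2))) = -31/(-10 - 3*(-5)*(-4 + 2)) = -31/(-10 - 3*(-5)*(-2)) = -31/(-10 - 30) = -31/(-40) = -31*(-1)/40 = -1*(-31/40) = 31/40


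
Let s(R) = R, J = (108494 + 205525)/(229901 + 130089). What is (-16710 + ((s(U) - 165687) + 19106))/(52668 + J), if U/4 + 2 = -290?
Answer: -59203595410/18960267339 ≈ -3.1225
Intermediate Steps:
U = -1168 (U = -8 + 4*(-290) = -8 - 1160 = -1168)
J = 314019/359990 ≈ 0.87230
(-16710 + ((s(U) - 165687) + 19106))/(52668 + J) = (-16710 + ((-1168 - 165687) + 19106))/(52668 + 314019/359990) = (-16710 + (-166855 + 19106))/(18960267339/359990) = (-16710 - 147749)*(359990/18960267339) = -164459*359990/18960267339 = -59203595410/18960267339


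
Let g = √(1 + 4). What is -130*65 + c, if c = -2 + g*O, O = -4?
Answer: -8452 - 4*√5 ≈ -8460.9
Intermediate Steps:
g = √5 ≈ 2.2361
c = -2 - 4*√5 (c = -2 + √5*(-4) = -2 - 4*√5 ≈ -10.944)
-130*65 + c = -130*65 + (-2 - 4*√5) = -8450 + (-2 - 4*√5) = -8452 - 4*√5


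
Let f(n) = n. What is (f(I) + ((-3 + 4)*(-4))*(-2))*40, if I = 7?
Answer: 600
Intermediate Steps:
(f(I) + ((-3 + 4)*(-4))*(-2))*40 = (7 + ((-3 + 4)*(-4))*(-2))*40 = (7 + (1*(-4))*(-2))*40 = (7 - 4*(-2))*40 = (7 + 8)*40 = 15*40 = 600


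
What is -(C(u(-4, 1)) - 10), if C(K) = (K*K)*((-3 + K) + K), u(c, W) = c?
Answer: 186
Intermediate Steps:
C(K) = K**2*(-3 + 2*K)
-(C(u(-4, 1)) - 10) = -((-4)**2*(-3 + 2*(-4)) - 10) = -(16*(-3 - 8) - 10) = -(16*(-11) - 10) = -(-176 - 10) = -1*(-186) = 186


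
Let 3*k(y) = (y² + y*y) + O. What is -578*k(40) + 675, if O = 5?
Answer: -1850465/3 ≈ -6.1682e+5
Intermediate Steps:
k(y) = 5/3 + 2*y²/3 (k(y) = ((y² + y*y) + 5)/3 = ((y² + y²) + 5)/3 = (2*y² + 5)/3 = (5 + 2*y²)/3 = 5/3 + 2*y²/3)
-578*k(40) + 675 = -578*(5/3 + (⅔)*40²) + 675 = -578*(5/3 + (⅔)*1600) + 675 = -578*(5/3 + 3200/3) + 675 = -578*3205/3 + 675 = -1852490/3 + 675 = -1850465/3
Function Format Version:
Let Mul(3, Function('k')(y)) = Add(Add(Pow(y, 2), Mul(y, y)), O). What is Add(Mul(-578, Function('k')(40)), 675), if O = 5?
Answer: Rational(-1850465, 3) ≈ -6.1682e+5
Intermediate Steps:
Function('k')(y) = Add(Rational(5, 3), Mul(Rational(2, 3), Pow(y, 2))) (Function('k')(y) = Mul(Rational(1, 3), Add(Add(Pow(y, 2), Mul(y, y)), 5)) = Mul(Rational(1, 3), Add(Add(Pow(y, 2), Pow(y, 2)), 5)) = Mul(Rational(1, 3), Add(Mul(2, Pow(y, 2)), 5)) = Mul(Rational(1, 3), Add(5, Mul(2, Pow(y, 2)))) = Add(Rational(5, 3), Mul(Rational(2, 3), Pow(y, 2))))
Add(Mul(-578, Function('k')(40)), 675) = Add(Mul(-578, Add(Rational(5, 3), Mul(Rational(2, 3), Pow(40, 2)))), 675) = Add(Mul(-578, Add(Rational(5, 3), Mul(Rational(2, 3), 1600))), 675) = Add(Mul(-578, Add(Rational(5, 3), Rational(3200, 3))), 675) = Add(Mul(-578, Rational(3205, 3)), 675) = Add(Rational(-1852490, 3), 675) = Rational(-1850465, 3)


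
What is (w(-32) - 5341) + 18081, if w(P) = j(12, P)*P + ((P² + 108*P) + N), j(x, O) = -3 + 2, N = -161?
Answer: 10179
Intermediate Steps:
j(x, O) = -1
w(P) = -161 + P² + 107*P (w(P) = -P + ((P² + 108*P) - 161) = -P + (-161 + P² + 108*P) = -161 + P² + 107*P)
(w(-32) - 5341) + 18081 = ((-161 + (-32)² + 107*(-32)) - 5341) + 18081 = ((-161 + 1024 - 3424) - 5341) + 18081 = (-2561 - 5341) + 18081 = -7902 + 18081 = 10179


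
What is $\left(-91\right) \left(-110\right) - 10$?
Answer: $10000$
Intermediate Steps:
$\left(-91\right) \left(-110\right) - 10 = 10010 + \left(-48 + 38\right) = 10010 - 10 = 10000$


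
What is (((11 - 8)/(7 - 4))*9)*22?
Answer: 198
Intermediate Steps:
(((11 - 8)/(7 - 4))*9)*22 = ((3/3)*9)*22 = ((3*(⅓))*9)*22 = (1*9)*22 = 9*22 = 198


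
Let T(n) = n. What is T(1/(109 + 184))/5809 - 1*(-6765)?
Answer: 11514280306/1702037 ≈ 6765.0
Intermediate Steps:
T(1/(109 + 184))/5809 - 1*(-6765) = 1/((109 + 184)*5809) - 1*(-6765) = (1/5809)/293 + 6765 = (1/293)*(1/5809) + 6765 = 1/1702037 + 6765 = 11514280306/1702037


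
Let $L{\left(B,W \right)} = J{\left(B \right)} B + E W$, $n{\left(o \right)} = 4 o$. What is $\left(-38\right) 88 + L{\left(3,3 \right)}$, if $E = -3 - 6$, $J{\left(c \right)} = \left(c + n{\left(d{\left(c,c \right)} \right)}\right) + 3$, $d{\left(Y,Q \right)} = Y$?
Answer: $-3317$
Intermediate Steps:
$J{\left(c \right)} = 3 + 5 c$ ($J{\left(c \right)} = \left(c + 4 c\right) + 3 = 5 c + 3 = 3 + 5 c$)
$E = -9$ ($E = -3 - 6 = -9$)
$L{\left(B,W \right)} = - 9 W + B \left(3 + 5 B\right)$ ($L{\left(B,W \right)} = \left(3 + 5 B\right) B - 9 W = B \left(3 + 5 B\right) - 9 W = - 9 W + B \left(3 + 5 B\right)$)
$\left(-38\right) 88 + L{\left(3,3 \right)} = \left(-38\right) 88 + \left(\left(-9\right) 3 + 3 \left(3 + 5 \cdot 3\right)\right) = -3344 - \left(27 - 3 \left(3 + 15\right)\right) = -3344 + \left(-27 + 3 \cdot 18\right) = -3344 + \left(-27 + 54\right) = -3344 + 27 = -3317$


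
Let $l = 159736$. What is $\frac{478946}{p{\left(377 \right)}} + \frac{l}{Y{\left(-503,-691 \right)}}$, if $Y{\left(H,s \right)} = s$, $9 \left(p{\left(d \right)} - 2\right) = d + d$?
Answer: $\frac{1427624491}{266726} \approx 5352.4$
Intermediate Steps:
$p{\left(d \right)} = 2 + \frac{2 d}{9}$ ($p{\left(d \right)} = 2 + \frac{d + d}{9} = 2 + \frac{2 d}{9}$)
$\frac{478946}{p{\left(377 \right)}} + \frac{l}{Y{\left(-503,-691 \right)}} = \frac{478946}{2 + \frac{2}{9} \cdot 377} + \frac{159736}{-691} = \frac{478946}{2 + \frac{754}{9}} + 159736 \left(- \frac{1}{691}\right) = \frac{478946}{\frac{772}{9}} - \frac{159736}{691} = 478946 \cdot \frac{9}{772} - \frac{159736}{691} = \frac{2155257}{386} - \frac{159736}{691} = \frac{1427624491}{266726}$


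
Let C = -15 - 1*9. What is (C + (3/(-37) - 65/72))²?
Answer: 4429834249/7096896 ≈ 624.19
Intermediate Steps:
C = -24 (C = -15 - 9 = -24)
(C + (3/(-37) - 65/72))² = (-24 + (3/(-37) - 65/72))² = (-24 + (3*(-1/37) - 65*1/72))² = (-24 + (-3/37 - 65/72))² = (-24 - 2621/2664)² = (-66557/2664)² = 4429834249/7096896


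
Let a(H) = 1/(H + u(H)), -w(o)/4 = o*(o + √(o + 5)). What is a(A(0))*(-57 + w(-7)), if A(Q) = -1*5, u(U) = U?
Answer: 253/10 - 14*I*√2/5 ≈ 25.3 - 3.9598*I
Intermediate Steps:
A(Q) = -5
w(o) = -4*o*(o + √(5 + o)) (w(o) = -4*o*(o + √(o + 5)) = -4*o*(o + √(5 + o)))
a(H) = 1/(2*H) (a(H) = 1/(H + H) = 1/(2*H))
a(A(0))*(-57 + w(-7)) = ((½)/(-5))*(-57 - 4*(-7)*(-7 + √(5 - 7))) = ((½)*(-⅕))*(-57 - 4*(-7)*(-7 + √(-2))) = -(-57 - 4*(-7)*(-7 + I*√2))/10 = -(-57 + (-196 + 28*I*√2))/10 = -(-253 + 28*I*√2)/10 = 253/10 - 14*I*√2/5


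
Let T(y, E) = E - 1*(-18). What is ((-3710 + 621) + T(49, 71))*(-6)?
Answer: 18000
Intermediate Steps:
T(y, E) = 18 + E (T(y, E) = E + 18 = 18 + E)
((-3710 + 621) + T(49, 71))*(-6) = ((-3710 + 621) + (18 + 71))*(-6) = (-3089 + 89)*(-6) = -3000*(-6) = 18000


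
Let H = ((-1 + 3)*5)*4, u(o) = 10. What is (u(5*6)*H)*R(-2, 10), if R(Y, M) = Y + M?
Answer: 3200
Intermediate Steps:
R(Y, M) = M + Y
H = 40 (H = (2*5)*4 = 10*4 = 40)
(u(5*6)*H)*R(-2, 10) = (10*40)*(10 - 2) = 400*8 = 3200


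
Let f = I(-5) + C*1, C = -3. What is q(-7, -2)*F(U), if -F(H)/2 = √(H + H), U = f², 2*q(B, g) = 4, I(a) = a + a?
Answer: -52*√2 ≈ -73.539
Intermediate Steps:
I(a) = 2*a
q(B, g) = 2 (q(B, g) = (½)*4 = 2)
f = -13 (f = 2*(-5) - 3*1 = -10 - 3 = -13)
U = 169 (U = (-13)² = 169)
F(H) = -2*√2*√H (F(H) = -2*√(H + H) = -2*√2*√H)
q(-7, -2)*F(U) = 2*(-2*√2*√169) = 2*(-2*√2*13) = 2*(-26*√2) = -52*√2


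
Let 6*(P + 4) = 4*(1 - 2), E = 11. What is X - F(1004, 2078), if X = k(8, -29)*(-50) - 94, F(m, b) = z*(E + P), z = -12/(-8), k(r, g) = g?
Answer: 2693/2 ≈ 1346.5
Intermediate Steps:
z = 3/2 (z = -12*(-1/8) = 3/2 ≈ 1.5000)
P = -14/3 (P = -4 + (4*(1 - 2))/6 = -4 + (4*(-1))/6 = -4 + (1/6)*(-4) = -4 - 2/3 = -14/3 ≈ -4.6667)
F(m, b) = 19/2 (F(m, b) = 3*(11 - 14/3)/2 = (3/2)*(19/3) = 19/2)
X = 1356 (X = -29*(-50) - 94 = 1450 - 94 = 1356)
X - F(1004, 2078) = 1356 - 1*19/2 = 1356 - 19/2 = 2693/2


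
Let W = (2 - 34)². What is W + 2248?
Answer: 3272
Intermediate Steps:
W = 1024 (W = (-32)² = 1024)
W + 2248 = 1024 + 2248 = 3272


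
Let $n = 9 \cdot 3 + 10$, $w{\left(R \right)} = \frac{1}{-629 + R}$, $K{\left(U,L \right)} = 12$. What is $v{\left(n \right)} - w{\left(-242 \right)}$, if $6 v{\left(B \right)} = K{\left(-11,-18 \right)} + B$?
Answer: $\frac{42685}{5226} \approx 8.1678$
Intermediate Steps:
$n = 37$ ($n = 27 + 10 = 37$)
$v{\left(B \right)} = 2 + \frac{B}{6}$ ($v{\left(B \right)} = \frac{12 + B}{6} = 2 + \frac{B}{6}$)
$v{\left(n \right)} - w{\left(-242 \right)} = \left(2 + \frac{1}{6} \cdot 37\right) - \frac{1}{-629 - 242} = \left(2 + \frac{37}{6}\right) - \frac{1}{-871} = \frac{49}{6} - - \frac{1}{871} = \frac{49}{6} + \frac{1}{871} = \frac{42685}{5226}$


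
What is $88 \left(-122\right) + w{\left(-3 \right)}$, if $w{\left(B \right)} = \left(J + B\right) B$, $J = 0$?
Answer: $-10727$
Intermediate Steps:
$w{\left(B \right)} = B^{2}$ ($w{\left(B \right)} = \left(0 + B\right) B = B B = B^{2}$)
$88 \left(-122\right) + w{\left(-3 \right)} = 88 \left(-122\right) + \left(-3\right)^{2} = -10736 + 9 = -10727$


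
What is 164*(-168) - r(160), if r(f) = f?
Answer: -27712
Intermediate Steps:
164*(-168) - r(160) = 164*(-168) - 1*160 = -27552 - 160 = -27712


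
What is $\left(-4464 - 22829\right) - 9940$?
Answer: $-37233$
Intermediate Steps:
$\left(-4464 - 22829\right) - 9940 = -27293 - 9940 = -37233$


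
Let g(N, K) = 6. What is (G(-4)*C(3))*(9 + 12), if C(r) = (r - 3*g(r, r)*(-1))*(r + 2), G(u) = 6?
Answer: 13230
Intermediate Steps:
C(r) = (2 + r)*(18 + r) (C(r) = (r - 3*6*(-1))*(r + 2) = (r - 18*(-1))*(2 + r) = (r + 18)*(2 + r) = (18 + r)*(2 + r) = (2 + r)*(18 + r))
(G(-4)*C(3))*(9 + 12) = (6*(36 + 3² + 20*3))*(9 + 12) = (6*(36 + 9 + 60))*21 = (6*105)*21 = 630*21 = 13230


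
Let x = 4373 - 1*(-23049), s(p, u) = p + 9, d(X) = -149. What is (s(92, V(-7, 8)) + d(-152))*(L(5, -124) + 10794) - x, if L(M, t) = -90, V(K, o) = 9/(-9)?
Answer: -541214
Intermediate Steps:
V(K, o) = -1 (V(K, o) = 9*(-⅑) = -1)
s(p, u) = 9 + p
x = 27422 (x = 4373 + 23049 = 27422)
(s(92, V(-7, 8)) + d(-152))*(L(5, -124) + 10794) - x = ((9 + 92) - 149)*(-90 + 10794) - 1*27422 = (101 - 149)*10704 - 27422 = -48*10704 - 27422 = -513792 - 27422 = -541214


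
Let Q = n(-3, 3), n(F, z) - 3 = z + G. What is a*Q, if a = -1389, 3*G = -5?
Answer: -6019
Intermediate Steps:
G = -5/3 (G = (⅓)*(-5) = -5/3 ≈ -1.6667)
n(F, z) = 4/3 + z (n(F, z) = 3 + (z - 5/3) = 3 + (-5/3 + z) = 4/3 + z)
Q = 13/3 (Q = 4/3 + 3 = 13/3 ≈ 4.3333)
a*Q = -1389*13/3 = -6019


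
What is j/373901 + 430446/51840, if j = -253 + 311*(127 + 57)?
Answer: 27316261081/3230504640 ≈ 8.4557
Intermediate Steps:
j = 56971 (j = -253 + 311*184 = -253 + 57224 = 56971)
j/373901 + 430446/51840 = 56971/373901 + 430446/51840 = 56971*(1/373901) + 430446*(1/51840) = 56971/373901 + 71741/8640 = 27316261081/3230504640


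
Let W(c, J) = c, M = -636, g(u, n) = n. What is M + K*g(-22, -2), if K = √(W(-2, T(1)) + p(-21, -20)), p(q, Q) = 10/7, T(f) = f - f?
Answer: -636 - 4*I*√7/7 ≈ -636.0 - 1.5119*I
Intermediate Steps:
T(f) = 0
p(q, Q) = 10/7 (p(q, Q) = 10*(⅐) = 10/7)
K = 2*I*√7/7 (K = √(-2 + 10/7) = √(-4/7) = 2*I*√7/7 ≈ 0.75593*I)
M + K*g(-22, -2) = -636 + (2*I*√7/7)*(-2) = -636 - 4*I*√7/7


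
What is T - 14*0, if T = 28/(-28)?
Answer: -1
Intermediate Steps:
T = -1 (T = 28*(-1/28) = -1)
T - 14*0 = -1 - 14*0 = -1 + 0 = -1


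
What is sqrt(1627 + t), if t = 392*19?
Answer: 55*sqrt(3) ≈ 95.263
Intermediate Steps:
t = 7448
sqrt(1627 + t) = sqrt(1627 + 7448) = sqrt(9075) = 55*sqrt(3)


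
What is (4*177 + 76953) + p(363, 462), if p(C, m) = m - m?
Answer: 77661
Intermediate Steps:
p(C, m) = 0
(4*177 + 76953) + p(363, 462) = (4*177 + 76953) + 0 = (708 + 76953) + 0 = 77661 + 0 = 77661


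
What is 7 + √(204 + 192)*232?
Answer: 7 + 1392*√11 ≈ 4623.7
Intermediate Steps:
7 + √(204 + 192)*232 = 7 + √396*232 = 7 + (6*√11)*232 = 7 + 1392*√11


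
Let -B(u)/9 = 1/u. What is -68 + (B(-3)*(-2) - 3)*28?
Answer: -320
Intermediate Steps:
B(u) = -9/u
-68 + (B(-3)*(-2) - 3)*28 = -68 + (-9/(-3)*(-2) - 3)*28 = -68 + (-9*(-1/3)*(-2) - 3)*28 = -68 + (3*(-2) - 3)*28 = -68 + (-6 - 3)*28 = -68 - 9*28 = -68 - 252 = -320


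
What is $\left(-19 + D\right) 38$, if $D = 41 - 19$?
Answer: $114$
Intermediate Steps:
$D = 22$
$\left(-19 + D\right) 38 = \left(-19 + 22\right) 38 = 3 \cdot 38 = 114$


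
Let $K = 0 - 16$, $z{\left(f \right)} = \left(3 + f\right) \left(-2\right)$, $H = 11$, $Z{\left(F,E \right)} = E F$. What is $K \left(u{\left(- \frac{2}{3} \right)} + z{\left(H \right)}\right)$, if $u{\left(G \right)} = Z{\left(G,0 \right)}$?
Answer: $448$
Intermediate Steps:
$u{\left(G \right)} = 0$ ($u{\left(G \right)} = 0 G = 0$)
$z{\left(f \right)} = -6 - 2 f$
$K = -16$ ($K = 0 - 16 = -16$)
$K \left(u{\left(- \frac{2}{3} \right)} + z{\left(H \right)}\right) = - 16 \left(0 - 28\right) = \left(-16\right) \left(-28\right) = 448$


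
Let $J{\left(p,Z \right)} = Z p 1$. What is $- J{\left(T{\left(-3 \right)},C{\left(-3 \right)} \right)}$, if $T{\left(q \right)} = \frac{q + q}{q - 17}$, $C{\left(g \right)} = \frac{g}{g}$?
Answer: $- \frac{3}{10} \approx -0.3$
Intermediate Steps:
$C{\left(g \right)} = 1$
$T{\left(q \right)} = \frac{2 q}{-17 + q}$
$J{\left(p,Z \right)} = Z p$
$- J{\left(T{\left(-3 \right)},C{\left(-3 \right)} \right)} = - 1 \cdot 2 \left(-3\right) \frac{1}{-17 - 3} = - 1 \cdot 2 \left(-3\right) \frac{1}{-20} = - 1 \cdot 2 \left(-3\right) \left(- \frac{1}{20}\right) = - \frac{1 \cdot 3}{10} = \left(-1\right) \frac{3}{10} = - \frac{3}{10}$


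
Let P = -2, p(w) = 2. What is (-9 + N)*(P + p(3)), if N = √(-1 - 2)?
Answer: 0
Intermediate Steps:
N = I*√3 (N = √(-3) = I*√3 ≈ 1.732*I)
(-9 + N)*(P + p(3)) = (-9 + I*√3)*(-2 + 2) = (-9 + I*√3)*0 = 0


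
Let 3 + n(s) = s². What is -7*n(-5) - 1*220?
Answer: -374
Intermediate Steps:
n(s) = -3 + s²
-7*n(-5) - 1*220 = -7*(-3 + (-5)²) - 1*220 = -7*(-3 + 25) - 220 = -7*22 - 220 = -154 - 220 = -374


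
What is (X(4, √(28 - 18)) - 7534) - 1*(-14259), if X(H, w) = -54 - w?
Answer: 6671 - √10 ≈ 6667.8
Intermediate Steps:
(X(4, √(28 - 18)) - 7534) - 1*(-14259) = ((-54 - √(28 - 18)) - 7534) - 1*(-14259) = ((-54 - √10) - 7534) + 14259 = (-7588 - √10) + 14259 = 6671 - √10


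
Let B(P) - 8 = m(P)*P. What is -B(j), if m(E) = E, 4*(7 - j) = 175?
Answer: -21737/16 ≈ -1358.6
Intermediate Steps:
j = -147/4 (j = 7 - 1/4*175 = 7 - 175/4 = -147/4 ≈ -36.750)
B(P) = 8 + P**2 (B(P) = 8 + P*P = 8 + P**2)
-B(j) = -(8 + (-147/4)**2) = -(8 + 21609/16) = -1*21737/16 = -21737/16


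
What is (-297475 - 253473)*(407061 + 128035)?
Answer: -294810071008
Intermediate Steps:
(-297475 - 253473)*(407061 + 128035) = -550948*535096 = -294810071008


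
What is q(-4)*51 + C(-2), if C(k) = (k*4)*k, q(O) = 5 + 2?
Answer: 373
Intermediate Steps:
q(O) = 7
C(k) = 4*k² (C(k) = (4*k)*k = 4*k²)
q(-4)*51 + C(-2) = 7*51 + 4*(-2)² = 357 + 4*4 = 357 + 16 = 373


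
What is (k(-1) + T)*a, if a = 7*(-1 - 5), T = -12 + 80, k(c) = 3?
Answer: -2982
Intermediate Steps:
T = 68
a = -42 (a = 7*(-6) = -42)
(k(-1) + T)*a = (3 + 68)*(-42) = 71*(-42) = -2982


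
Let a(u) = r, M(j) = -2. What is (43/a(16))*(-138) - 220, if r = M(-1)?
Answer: 2747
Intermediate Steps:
r = -2
a(u) = -2
(43/a(16))*(-138) - 220 = (43/(-2))*(-138) - 220 = (43*(-½))*(-138) - 220 = -43/2*(-138) - 220 = 2967 - 220 = 2747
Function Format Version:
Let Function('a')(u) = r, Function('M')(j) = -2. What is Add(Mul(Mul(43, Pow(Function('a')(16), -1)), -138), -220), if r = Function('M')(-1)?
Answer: 2747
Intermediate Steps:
r = -2
Function('a')(u) = -2
Add(Mul(Mul(43, Pow(Function('a')(16), -1)), -138), -220) = Add(Mul(Mul(43, Pow(-2, -1)), -138), -220) = Add(Mul(Mul(43, Rational(-1, 2)), -138), -220) = Add(Mul(Rational(-43, 2), -138), -220) = Add(2967, -220) = 2747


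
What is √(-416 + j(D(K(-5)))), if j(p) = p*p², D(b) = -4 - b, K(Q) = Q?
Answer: I*√415 ≈ 20.372*I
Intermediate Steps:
j(p) = p³
√(-416 + j(D(K(-5)))) = √(-416 + (-4 - 1*(-5))³) = √(-416 + (-4 + 5)³) = √(-416 + 1³) = √(-416 + 1) = √(-415) = I*√415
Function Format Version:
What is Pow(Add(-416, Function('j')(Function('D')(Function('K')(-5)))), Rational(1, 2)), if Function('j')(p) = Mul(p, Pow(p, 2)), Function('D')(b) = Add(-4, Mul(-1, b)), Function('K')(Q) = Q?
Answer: Mul(I, Pow(415, Rational(1, 2))) ≈ Mul(20.372, I)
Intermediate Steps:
Function('j')(p) = Pow(p, 3)
Pow(Add(-416, Function('j')(Function('D')(Function('K')(-5)))), Rational(1, 2)) = Pow(Add(-416, Pow(Add(-4, Mul(-1, -5)), 3)), Rational(1, 2)) = Pow(Add(-416, Pow(Add(-4, 5), 3)), Rational(1, 2)) = Pow(Add(-416, Pow(1, 3)), Rational(1, 2)) = Pow(Add(-416, 1), Rational(1, 2)) = Pow(-415, Rational(1, 2)) = Mul(I, Pow(415, Rational(1, 2)))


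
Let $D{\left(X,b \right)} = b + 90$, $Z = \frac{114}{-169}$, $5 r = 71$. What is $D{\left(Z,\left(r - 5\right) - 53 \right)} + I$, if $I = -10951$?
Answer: $- \frac{54524}{5} \approx -10905.0$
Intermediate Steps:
$r = \frac{71}{5}$ ($r = \frac{1}{5} \cdot 71 = \frac{71}{5} \approx 14.2$)
$Z = - \frac{114}{169}$ ($Z = 114 \left(- \frac{1}{169}\right) = - \frac{114}{169} \approx -0.67456$)
$D{\left(X,b \right)} = 90 + b$
$D{\left(Z,\left(r - 5\right) - 53 \right)} + I = \left(90 + \left(\left(\frac{71}{5} - 5\right) - 53\right)\right) - 10951 = \left(90 + \left(\frac{46}{5} - 53\right)\right) - 10951 = \left(90 - \frac{219}{5}\right) - 10951 = \frac{231}{5} - 10951 = - \frac{54524}{5}$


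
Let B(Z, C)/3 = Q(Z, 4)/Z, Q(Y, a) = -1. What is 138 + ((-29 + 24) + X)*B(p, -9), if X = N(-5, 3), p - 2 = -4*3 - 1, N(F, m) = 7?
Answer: 1524/11 ≈ 138.55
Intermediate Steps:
p = -11 (p = 2 + (-4*3 - 1) = 2 + (-12 - 1) = 2 - 13 = -11)
B(Z, C) = -3/Z (B(Z, C) = 3*(-1/Z) = -3/Z)
X = 7
138 + ((-29 + 24) + X)*B(p, -9) = 138 + ((-29 + 24) + 7)*(-3/(-11)) = 138 + (-5 + 7)*(-3*(-1/11)) = 138 + 2*(3/11) = 138 + 6/11 = 1524/11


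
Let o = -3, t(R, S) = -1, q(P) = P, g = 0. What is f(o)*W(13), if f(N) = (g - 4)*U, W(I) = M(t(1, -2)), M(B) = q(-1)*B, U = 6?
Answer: -24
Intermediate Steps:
M(B) = -B
W(I) = 1 (W(I) = -1*(-1) = 1)
f(N) = -24 (f(N) = (0 - 4)*6 = -4*6 = -24)
f(o)*W(13) = -24*1 = -24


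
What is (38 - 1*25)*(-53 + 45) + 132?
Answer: 28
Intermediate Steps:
(38 - 1*25)*(-53 + 45) + 132 = (38 - 25)*(-8) + 132 = 13*(-8) + 132 = -104 + 132 = 28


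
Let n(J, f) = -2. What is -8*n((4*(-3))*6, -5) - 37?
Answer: -21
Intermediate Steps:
-8*n((4*(-3))*6, -5) - 37 = -8*(-2) - 37 = 16 - 37 = -21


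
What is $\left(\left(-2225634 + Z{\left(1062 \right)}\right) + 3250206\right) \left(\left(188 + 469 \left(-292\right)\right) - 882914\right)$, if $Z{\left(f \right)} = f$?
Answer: $-1045812323316$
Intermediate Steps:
$\left(\left(-2225634 + Z{\left(1062 \right)}\right) + 3250206\right) \left(\left(188 + 469 \left(-292\right)\right) - 882914\right) = \left(\left(-2225634 + 1062\right) + 3250206\right) \left(\left(188 + 469 \left(-292\right)\right) - 882914\right) = \left(-2224572 + 3250206\right) \left(\left(188 - 136948\right) - 882914\right) = 1025634 \left(-136760 - 882914\right) = 1025634 \left(-1019674\right) = -1045812323316$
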